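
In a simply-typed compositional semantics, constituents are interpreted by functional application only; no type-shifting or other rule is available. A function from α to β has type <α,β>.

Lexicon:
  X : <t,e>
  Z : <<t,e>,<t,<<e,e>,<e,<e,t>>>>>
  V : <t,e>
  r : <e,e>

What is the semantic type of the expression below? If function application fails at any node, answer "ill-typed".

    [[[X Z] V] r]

[X Z]: <<t,e>,<t,<<e,e>,<e,<e,t>>>>> applied to <t,e> yields <t,<<e,e>,<e,<e,t>>>>.
[[X Z] V]: <t,<<e,e>,<e,<e,t>>>> with <t,e> — neither is a function whose domain matches the other; composition fails here.

ill-typed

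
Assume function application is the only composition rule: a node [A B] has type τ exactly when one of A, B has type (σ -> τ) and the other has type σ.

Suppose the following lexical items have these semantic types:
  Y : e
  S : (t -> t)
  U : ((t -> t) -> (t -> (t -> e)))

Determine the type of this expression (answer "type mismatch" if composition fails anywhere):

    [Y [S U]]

[S U]: functor U : ((t -> t) -> (t -> (t -> e))), argument S : (t -> t); result (t -> (t -> e)).
[Y [S U]]: e with (t -> (t -> e)) — neither is a function whose domain matches the other; composition fails here.

type mismatch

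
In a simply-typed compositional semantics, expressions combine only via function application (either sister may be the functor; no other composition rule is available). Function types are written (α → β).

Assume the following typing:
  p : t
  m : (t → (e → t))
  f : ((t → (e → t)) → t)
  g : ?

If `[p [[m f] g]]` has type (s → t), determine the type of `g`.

(t → (t → (s → t)))

[p [[m f] g]] is required to be (s → t). p : t cannot yield (s → t) as functor, so [[m f] g] : (t → (s → t)).
[[m f] g] is required to be (t → (s → t)). [m f] : t cannot yield (t → (s → t)) as functor, so g : (t → (t → (s → t))).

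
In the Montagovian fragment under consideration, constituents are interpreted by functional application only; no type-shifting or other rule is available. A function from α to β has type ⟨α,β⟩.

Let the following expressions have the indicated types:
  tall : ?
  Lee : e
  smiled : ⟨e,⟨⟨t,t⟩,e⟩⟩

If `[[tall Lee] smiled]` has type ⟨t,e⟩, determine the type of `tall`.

⟨e,⟨⟨e,⟨⟨t,t⟩,e⟩⟩,⟨t,e⟩⟩⟩

[[tall Lee] smiled] is required to be ⟨t,e⟩. smiled : ⟨e,⟨⟨t,t⟩,e⟩⟩ cannot yield ⟨t,e⟩ as functor, so [tall Lee] : ⟨⟨e,⟨⟨t,t⟩,e⟩⟩,⟨t,e⟩⟩.
[tall Lee] is required to be ⟨⟨e,⟨⟨t,t⟩,e⟩⟩,⟨t,e⟩⟩. Lee : e cannot yield ⟨⟨e,⟨⟨t,t⟩,e⟩⟩,⟨t,e⟩⟩ as functor, so tall : ⟨e,⟨⟨e,⟨⟨t,t⟩,e⟩⟩,⟨t,e⟩⟩⟩.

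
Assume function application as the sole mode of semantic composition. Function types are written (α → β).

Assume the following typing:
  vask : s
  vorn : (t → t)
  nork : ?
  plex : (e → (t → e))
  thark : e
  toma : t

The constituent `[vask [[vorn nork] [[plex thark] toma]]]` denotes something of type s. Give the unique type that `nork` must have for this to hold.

((t → t) → (e → (s → s)))

For [vask [[vorn nork] [[plex thark] toma]]] to have type s with vask of type s, [[vorn nork] [[plex thark] toma]] must be the function: [[vorn nork] [[plex thark] toma]] : (s → s).
For [[vorn nork] [[plex thark] toma]] to have type (s → s) with [[plex thark] toma] of type e, [vorn nork] must be the function: [vorn nork] : (e → (s → s)).
For [vorn nork] to have type (e → (s → s)) with vorn of type (t → t), nork must be the function: nork : ((t → t) → (e → (s → s))).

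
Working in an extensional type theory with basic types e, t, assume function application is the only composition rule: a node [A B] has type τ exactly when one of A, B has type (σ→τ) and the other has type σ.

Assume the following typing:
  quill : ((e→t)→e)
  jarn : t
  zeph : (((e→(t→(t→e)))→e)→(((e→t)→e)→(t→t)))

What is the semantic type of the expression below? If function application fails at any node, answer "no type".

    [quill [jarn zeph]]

no type

At [jarn zeph]: neither t nor (((e→(t→(t→e)))→e)→(((e→t)→e)→(t→t))) can take the other as argument; the node is ill-typed.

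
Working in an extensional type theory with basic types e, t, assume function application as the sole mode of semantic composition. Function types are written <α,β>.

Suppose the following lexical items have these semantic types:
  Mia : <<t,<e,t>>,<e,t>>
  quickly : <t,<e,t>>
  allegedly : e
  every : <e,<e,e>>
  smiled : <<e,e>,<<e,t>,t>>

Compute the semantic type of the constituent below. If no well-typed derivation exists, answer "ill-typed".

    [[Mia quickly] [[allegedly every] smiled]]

t

At [Mia quickly], Mia : <<t,<e,t>>,<e,t>> takes quickly : <t,<e,t>>, giving <e,t>.
At [allegedly every], every : <e,<e,e>> takes allegedly : e, giving <e,e>.
At [[allegedly every] smiled], smiled : <<e,e>,<<e,t>,t>> takes [allegedly every] : <e,e>, giving <<e,t>,t>.
At [[Mia quickly] [[allegedly every] smiled]], [[allegedly every] smiled] : <<e,t>,t> takes [Mia quickly] : <e,t>, giving t.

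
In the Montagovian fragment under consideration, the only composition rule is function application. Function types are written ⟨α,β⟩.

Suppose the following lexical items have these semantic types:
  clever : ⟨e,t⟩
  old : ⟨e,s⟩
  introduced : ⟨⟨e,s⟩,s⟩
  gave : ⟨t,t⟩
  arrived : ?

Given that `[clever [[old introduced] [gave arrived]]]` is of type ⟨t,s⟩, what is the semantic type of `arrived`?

[clever [[old introduced] [gave arrived]]] must have type ⟨t,s⟩. The sister clever has type ⟨e,t⟩; that is not a function onto ⟨t,s⟩, so [[old introduced] [gave arrived]] must be the functor, of type ⟨⟨e,t⟩,⟨t,s⟩⟩.
[[old introduced] [gave arrived]] must have type ⟨⟨e,t⟩,⟨t,s⟩⟩. The sister [old introduced] has type s; that is not a function onto ⟨⟨e,t⟩,⟨t,s⟩⟩, so [gave arrived] must be the functor, of type ⟨s,⟨⟨e,t⟩,⟨t,s⟩⟩⟩.
[gave arrived] must have type ⟨s,⟨⟨e,t⟩,⟨t,s⟩⟩⟩. The sister gave has type ⟨t,t⟩; that is not a function onto ⟨s,⟨⟨e,t⟩,⟨t,s⟩⟩⟩, so arrived must be the functor, of type ⟨⟨t,t⟩,⟨s,⟨⟨e,t⟩,⟨t,s⟩⟩⟩⟩.

⟨⟨t,t⟩,⟨s,⟨⟨e,t⟩,⟨t,s⟩⟩⟩⟩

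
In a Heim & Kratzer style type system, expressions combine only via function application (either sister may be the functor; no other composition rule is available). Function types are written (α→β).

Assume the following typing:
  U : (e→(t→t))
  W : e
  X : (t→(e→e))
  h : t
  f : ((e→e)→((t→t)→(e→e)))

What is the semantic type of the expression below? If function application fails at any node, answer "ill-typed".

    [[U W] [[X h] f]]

[U W] — U of type (e→(t→t)) combines with W of type e: type (t→t).
[X h] — X of type (t→(e→e)) combines with h of type t: type (e→e).
[[X h] f] — f of type ((e→e)→((t→t)→(e→e))) combines with [X h] of type (e→e): type ((t→t)→(e→e)).
[[U W] [[X h] f]] — [[X h] f] of type ((t→t)→(e→e)) combines with [U W] of type (t→t): type (e→e).

(e→e)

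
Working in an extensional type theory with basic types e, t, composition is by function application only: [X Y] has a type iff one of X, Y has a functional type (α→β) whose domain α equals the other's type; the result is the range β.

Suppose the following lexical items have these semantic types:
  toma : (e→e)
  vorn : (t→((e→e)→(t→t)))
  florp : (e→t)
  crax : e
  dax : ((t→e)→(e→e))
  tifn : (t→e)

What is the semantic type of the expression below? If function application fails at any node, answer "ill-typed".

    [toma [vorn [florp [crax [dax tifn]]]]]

[dax tifn]: ((t→e)→(e→e)) applied to (t→e) yields (e→e).
[crax [dax tifn]]: (e→e) applied to e yields e.
[florp [crax [dax tifn]]]: (e→t) applied to e yields t.
[vorn [florp [crax [dax tifn]]]]: (t→((e→e)→(t→t))) applied to t yields ((e→e)→(t→t)).
[toma [vorn [florp [crax [dax tifn]]]]]: ((e→e)→(t→t)) applied to (e→e) yields (t→t).

(t→t)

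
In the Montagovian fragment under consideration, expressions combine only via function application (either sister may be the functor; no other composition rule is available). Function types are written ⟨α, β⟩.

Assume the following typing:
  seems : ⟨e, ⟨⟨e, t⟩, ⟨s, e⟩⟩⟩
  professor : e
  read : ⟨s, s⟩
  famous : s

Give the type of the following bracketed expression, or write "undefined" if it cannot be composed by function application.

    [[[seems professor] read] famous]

undefined

[seems professor] — seems of type ⟨e, ⟨⟨e, t⟩, ⟨s, e⟩⟩⟩ combines with professor of type e: type ⟨⟨e, t⟩, ⟨s, e⟩⟩.
At [[seems professor] read]: neither ⟨⟨e, t⟩, ⟨s, e⟩⟩ nor ⟨s, s⟩ can take the other as argument; the node is ill-typed.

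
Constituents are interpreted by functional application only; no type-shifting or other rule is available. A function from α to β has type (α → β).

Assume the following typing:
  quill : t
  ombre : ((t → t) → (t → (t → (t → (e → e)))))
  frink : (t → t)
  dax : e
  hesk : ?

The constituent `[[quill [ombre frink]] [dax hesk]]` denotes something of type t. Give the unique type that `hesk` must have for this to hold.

For [[quill [ombre frink]] [dax hesk]] to have type t with [quill [ombre frink]] of type (t → (t → (e → e))), [dax hesk] must be the function: [dax hesk] : ((t → (t → (e → e))) → t).
For [dax hesk] to have type ((t → (t → (e → e))) → t) with dax of type e, hesk must be the function: hesk : (e → ((t → (t → (e → e))) → t)).

(e → ((t → (t → (e → e))) → t))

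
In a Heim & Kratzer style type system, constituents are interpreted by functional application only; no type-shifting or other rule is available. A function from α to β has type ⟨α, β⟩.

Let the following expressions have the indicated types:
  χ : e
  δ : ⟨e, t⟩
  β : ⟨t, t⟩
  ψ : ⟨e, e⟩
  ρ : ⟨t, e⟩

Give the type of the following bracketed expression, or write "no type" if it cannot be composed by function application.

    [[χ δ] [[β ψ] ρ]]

no type

[χ δ]: functor δ : ⟨e, t⟩, argument χ : e; result t.
At [β ψ]: neither ⟨t, t⟩ nor ⟨e, e⟩ can take the other as argument; the node is ill-typed.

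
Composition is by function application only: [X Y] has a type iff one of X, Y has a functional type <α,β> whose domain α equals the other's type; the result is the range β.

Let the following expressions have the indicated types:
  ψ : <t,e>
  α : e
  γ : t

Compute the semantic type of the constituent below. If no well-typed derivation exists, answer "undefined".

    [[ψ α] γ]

undefined

[ψ α]: <t,e> with e — neither is a function whose domain matches the other; composition fails here.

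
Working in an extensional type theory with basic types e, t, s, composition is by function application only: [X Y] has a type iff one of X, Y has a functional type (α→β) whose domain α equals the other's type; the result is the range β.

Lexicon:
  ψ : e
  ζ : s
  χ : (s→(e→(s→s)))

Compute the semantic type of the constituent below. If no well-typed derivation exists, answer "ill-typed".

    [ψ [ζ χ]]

(s→s)

At [ζ χ], χ : (s→(e→(s→s))) takes ζ : s, giving (e→(s→s)).
At [ψ [ζ χ]], [ζ χ] : (e→(s→s)) takes ψ : e, giving (s→s).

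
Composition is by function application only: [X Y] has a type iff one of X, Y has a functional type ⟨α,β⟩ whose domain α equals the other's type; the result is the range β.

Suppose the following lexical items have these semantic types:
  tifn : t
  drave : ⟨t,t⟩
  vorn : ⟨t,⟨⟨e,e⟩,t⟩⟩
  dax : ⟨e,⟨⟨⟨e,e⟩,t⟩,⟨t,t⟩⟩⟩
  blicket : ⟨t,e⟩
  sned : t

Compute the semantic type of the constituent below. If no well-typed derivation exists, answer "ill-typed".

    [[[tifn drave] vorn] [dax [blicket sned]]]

At [tifn drave], drave : ⟨t,t⟩ takes tifn : t, giving t.
At [[tifn drave] vorn], vorn : ⟨t,⟨⟨e,e⟩,t⟩⟩ takes [tifn drave] : t, giving ⟨⟨e,e⟩,t⟩.
At [blicket sned], blicket : ⟨t,e⟩ takes sned : t, giving e.
At [dax [blicket sned]], dax : ⟨e,⟨⟨⟨e,e⟩,t⟩,⟨t,t⟩⟩⟩ takes [blicket sned] : e, giving ⟨⟨⟨e,e⟩,t⟩,⟨t,t⟩⟩.
At [[[tifn drave] vorn] [dax [blicket sned]]], [dax [blicket sned]] : ⟨⟨⟨e,e⟩,t⟩,⟨t,t⟩⟩ takes [[tifn drave] vorn] : ⟨⟨e,e⟩,t⟩, giving ⟨t,t⟩.

⟨t,t⟩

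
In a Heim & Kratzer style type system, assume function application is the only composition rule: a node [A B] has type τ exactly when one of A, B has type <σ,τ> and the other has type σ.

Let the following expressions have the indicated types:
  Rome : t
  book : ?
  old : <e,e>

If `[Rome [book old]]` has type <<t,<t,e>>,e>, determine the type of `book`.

[Rome [book old]] must have type <<t,<t,e>>,e>. The sister Rome has type t; that is not a function onto <<t,<t,e>>,e>, so [book old] must be the functor, of type <t,<<t,<t,e>>,e>>.
[book old] must have type <t,<<t,<t,e>>,e>>. The sister old has type <e,e>; that is not a function onto <t,<<t,<t,e>>,e>>, so book must be the functor, of type <<e,e>,<t,<<t,<t,e>>,e>>>.

<<e,e>,<t,<<t,<t,e>>,e>>>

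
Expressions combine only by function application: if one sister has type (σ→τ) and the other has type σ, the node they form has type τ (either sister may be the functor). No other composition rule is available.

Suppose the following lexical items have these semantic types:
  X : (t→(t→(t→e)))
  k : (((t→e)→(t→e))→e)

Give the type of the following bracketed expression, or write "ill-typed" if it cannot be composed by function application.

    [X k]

ill-typed

At [X k]: neither (t→(t→(t→e))) nor (((t→e)→(t→e))→e) can take the other as argument; the node is ill-typed.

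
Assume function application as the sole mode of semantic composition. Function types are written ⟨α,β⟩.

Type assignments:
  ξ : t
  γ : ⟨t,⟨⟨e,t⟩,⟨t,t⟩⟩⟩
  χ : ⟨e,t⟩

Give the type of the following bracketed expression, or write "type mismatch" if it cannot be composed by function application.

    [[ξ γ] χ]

⟨t,t⟩

[ξ γ]: functor γ : ⟨t,⟨⟨e,t⟩,⟨t,t⟩⟩⟩, argument ξ : t; result ⟨⟨e,t⟩,⟨t,t⟩⟩.
[[ξ γ] χ]: functor [ξ γ] : ⟨⟨e,t⟩,⟨t,t⟩⟩, argument χ : ⟨e,t⟩; result ⟨t,t⟩.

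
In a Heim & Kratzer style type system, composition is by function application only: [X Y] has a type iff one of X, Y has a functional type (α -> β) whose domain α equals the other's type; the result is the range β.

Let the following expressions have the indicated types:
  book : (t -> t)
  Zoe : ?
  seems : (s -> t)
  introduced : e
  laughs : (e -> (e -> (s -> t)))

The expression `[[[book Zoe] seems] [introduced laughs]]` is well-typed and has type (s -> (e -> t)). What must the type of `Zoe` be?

[[[book Zoe] seems] [introduced laughs]] must have type (s -> (e -> t)). The sister [introduced laughs] has type (e -> (s -> t)); that is not a function onto (s -> (e -> t)), so [[book Zoe] seems] must be the functor, of type ((e -> (s -> t)) -> (s -> (e -> t))).
[[book Zoe] seems] must have type ((e -> (s -> t)) -> (s -> (e -> t))). The sister seems has type (s -> t); that is not a function onto ((e -> (s -> t)) -> (s -> (e -> t))), so [book Zoe] must be the functor, of type ((s -> t) -> ((e -> (s -> t)) -> (s -> (e -> t)))).
[book Zoe] must have type ((s -> t) -> ((e -> (s -> t)) -> (s -> (e -> t)))). The sister book has type (t -> t); that is not a function onto ((s -> t) -> ((e -> (s -> t)) -> (s -> (e -> t)))), so Zoe must be the functor, of type ((t -> t) -> ((s -> t) -> ((e -> (s -> t)) -> (s -> (e -> t))))).

((t -> t) -> ((s -> t) -> ((e -> (s -> t)) -> (s -> (e -> t)))))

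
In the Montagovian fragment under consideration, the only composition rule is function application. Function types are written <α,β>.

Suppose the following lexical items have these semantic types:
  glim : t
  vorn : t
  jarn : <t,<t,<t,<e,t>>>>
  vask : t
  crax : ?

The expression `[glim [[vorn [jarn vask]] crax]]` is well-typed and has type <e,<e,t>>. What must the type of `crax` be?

For [glim [[vorn [jarn vask]] crax]] to have type <e,<e,t>> with glim of type t, [[vorn [jarn vask]] crax] must be the function: [[vorn [jarn vask]] crax] : <t,<e,<e,t>>>.
For [[vorn [jarn vask]] crax] to have type <t,<e,<e,t>>> with [vorn [jarn vask]] of type <t,<e,t>>, crax must be the function: crax : <<t,<e,t>>,<t,<e,<e,t>>>>.

<<t,<e,t>>,<t,<e,<e,t>>>>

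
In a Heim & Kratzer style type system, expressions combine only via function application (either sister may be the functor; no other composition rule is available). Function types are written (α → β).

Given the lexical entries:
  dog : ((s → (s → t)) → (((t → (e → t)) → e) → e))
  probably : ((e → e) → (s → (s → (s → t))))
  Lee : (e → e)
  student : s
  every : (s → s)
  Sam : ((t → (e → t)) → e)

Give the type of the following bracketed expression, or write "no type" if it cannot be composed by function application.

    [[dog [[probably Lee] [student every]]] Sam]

[probably Lee]: probably is ((e → e) → (s → (s → (s → t)))), Lee is (e → e); result (s → (s → (s → t))).
[student every]: every is (s → s), student is s; result s.
[[probably Lee] [student every]]: [probably Lee] is (s → (s → (s → t))), [student every] is s; result (s → (s → t)).
[dog [[probably Lee] [student every]]]: dog is ((s → (s → t)) → (((t → (e → t)) → e) → e)), [[probably Lee] [student every]] is (s → (s → t)); result (((t → (e → t)) → e) → e).
[[dog [[probably Lee] [student every]]] Sam]: [dog [[probably Lee] [student every]]] is (((t → (e → t)) → e) → e), Sam is ((t → (e → t)) → e); result e.

e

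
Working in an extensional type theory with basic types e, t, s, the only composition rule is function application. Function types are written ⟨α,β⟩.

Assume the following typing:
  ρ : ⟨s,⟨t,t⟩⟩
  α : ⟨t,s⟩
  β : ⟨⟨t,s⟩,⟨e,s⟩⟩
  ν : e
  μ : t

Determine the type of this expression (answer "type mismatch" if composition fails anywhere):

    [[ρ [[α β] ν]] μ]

[α β]: functor β : ⟨⟨t,s⟩,⟨e,s⟩⟩, argument α : ⟨t,s⟩; result ⟨e,s⟩.
[[α β] ν]: functor [α β] : ⟨e,s⟩, argument ν : e; result s.
[ρ [[α β] ν]]: functor ρ : ⟨s,⟨t,t⟩⟩, argument [[α β] ν] : s; result ⟨t,t⟩.
[[ρ [[α β] ν]] μ]: functor [ρ [[α β] ν]] : ⟨t,t⟩, argument μ : t; result t.

t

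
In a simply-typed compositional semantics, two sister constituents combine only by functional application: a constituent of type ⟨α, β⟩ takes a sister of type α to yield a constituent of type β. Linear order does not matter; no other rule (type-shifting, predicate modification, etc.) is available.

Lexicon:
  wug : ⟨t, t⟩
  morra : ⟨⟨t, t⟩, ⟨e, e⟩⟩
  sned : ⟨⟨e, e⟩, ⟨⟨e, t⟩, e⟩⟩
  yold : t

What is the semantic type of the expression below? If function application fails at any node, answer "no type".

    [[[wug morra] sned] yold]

no type

[wug morra]: morra is ⟨⟨t, t⟩, ⟨e, e⟩⟩, wug is ⟨t, t⟩; result ⟨e, e⟩.
[[wug morra] sned]: sned is ⟨⟨e, e⟩, ⟨⟨e, t⟩, e⟩⟩, [wug morra] is ⟨e, e⟩; result ⟨⟨e, t⟩, e⟩.
At [[[wug morra] sned] yold]: neither ⟨⟨e, t⟩, e⟩ nor t can take the other as argument; the node is ill-typed.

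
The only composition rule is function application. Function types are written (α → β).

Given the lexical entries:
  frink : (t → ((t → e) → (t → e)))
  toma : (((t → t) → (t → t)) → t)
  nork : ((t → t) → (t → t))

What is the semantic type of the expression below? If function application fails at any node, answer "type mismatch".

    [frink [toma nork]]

((t → e) → (t → e))

[toma nork]: functor toma : (((t → t) → (t → t)) → t), argument nork : ((t → t) → (t → t)); result t.
[frink [toma nork]]: functor frink : (t → ((t → e) → (t → e))), argument [toma nork] : t; result ((t → e) → (t → e)).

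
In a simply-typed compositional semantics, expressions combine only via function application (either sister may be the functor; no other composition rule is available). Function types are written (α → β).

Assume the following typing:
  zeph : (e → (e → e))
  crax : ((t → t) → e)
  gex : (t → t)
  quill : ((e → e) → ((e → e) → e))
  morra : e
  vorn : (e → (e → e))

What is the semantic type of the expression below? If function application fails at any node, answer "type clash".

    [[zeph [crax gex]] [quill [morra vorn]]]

e

At [crax gex], crax : ((t → t) → e) takes gex : (t → t), giving e.
At [zeph [crax gex]], zeph : (e → (e → e)) takes [crax gex] : e, giving (e → e).
At [morra vorn], vorn : (e → (e → e)) takes morra : e, giving (e → e).
At [quill [morra vorn]], quill : ((e → e) → ((e → e) → e)) takes [morra vorn] : (e → e), giving ((e → e) → e).
At [[zeph [crax gex]] [quill [morra vorn]]], [quill [morra vorn]] : ((e → e) → e) takes [zeph [crax gex]] : (e → e), giving e.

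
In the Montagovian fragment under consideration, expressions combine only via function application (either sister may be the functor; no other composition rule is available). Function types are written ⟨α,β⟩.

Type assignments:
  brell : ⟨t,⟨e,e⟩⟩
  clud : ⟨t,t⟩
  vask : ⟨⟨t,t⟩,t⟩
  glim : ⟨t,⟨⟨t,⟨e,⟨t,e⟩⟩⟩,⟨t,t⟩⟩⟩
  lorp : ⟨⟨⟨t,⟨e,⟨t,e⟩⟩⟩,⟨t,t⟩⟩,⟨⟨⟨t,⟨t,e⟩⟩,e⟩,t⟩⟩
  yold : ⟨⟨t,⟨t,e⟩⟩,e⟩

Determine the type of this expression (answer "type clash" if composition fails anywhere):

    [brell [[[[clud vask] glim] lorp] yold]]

⟨e,e⟩

[clud vask]: ⟨⟨t,t⟩,t⟩ applied to ⟨t,t⟩ yields t.
[[clud vask] glim]: ⟨t,⟨⟨t,⟨e,⟨t,e⟩⟩⟩,⟨t,t⟩⟩⟩ applied to t yields ⟨⟨t,⟨e,⟨t,e⟩⟩⟩,⟨t,t⟩⟩.
[[[clud vask] glim] lorp]: ⟨⟨⟨t,⟨e,⟨t,e⟩⟩⟩,⟨t,t⟩⟩,⟨⟨⟨t,⟨t,e⟩⟩,e⟩,t⟩⟩ applied to ⟨⟨t,⟨e,⟨t,e⟩⟩⟩,⟨t,t⟩⟩ yields ⟨⟨⟨t,⟨t,e⟩⟩,e⟩,t⟩.
[[[[clud vask] glim] lorp] yold]: ⟨⟨⟨t,⟨t,e⟩⟩,e⟩,t⟩ applied to ⟨⟨t,⟨t,e⟩⟩,e⟩ yields t.
[brell [[[[clud vask] glim] lorp] yold]]: ⟨t,⟨e,e⟩⟩ applied to t yields ⟨e,e⟩.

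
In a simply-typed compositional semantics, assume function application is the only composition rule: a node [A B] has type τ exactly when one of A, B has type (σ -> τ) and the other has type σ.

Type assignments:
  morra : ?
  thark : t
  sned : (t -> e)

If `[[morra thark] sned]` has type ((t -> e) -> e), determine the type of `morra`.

For [[morra thark] sned] to have type ((t -> e) -> e) with sned of type (t -> e), [morra thark] must be the function: [morra thark] : ((t -> e) -> ((t -> e) -> e)).
For [morra thark] to have type ((t -> e) -> ((t -> e) -> e)) with thark of type t, morra must be the function: morra : (t -> ((t -> e) -> ((t -> e) -> e))).

(t -> ((t -> e) -> ((t -> e) -> e)))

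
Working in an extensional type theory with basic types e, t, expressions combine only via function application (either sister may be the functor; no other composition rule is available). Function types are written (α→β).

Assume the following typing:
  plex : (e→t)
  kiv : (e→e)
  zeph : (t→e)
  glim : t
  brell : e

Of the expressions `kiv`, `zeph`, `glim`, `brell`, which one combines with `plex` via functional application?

brell

kiv : (e→e) — plex needs e; kiv needs e; neither fits.
zeph : (t→e) — plex needs e; zeph needs t; neither fits.
glim : t — plex needs e; glim needs nothing (atomic); neither fits.
brell — combines: plex : (e→t) takes brell : e as argument, giving t.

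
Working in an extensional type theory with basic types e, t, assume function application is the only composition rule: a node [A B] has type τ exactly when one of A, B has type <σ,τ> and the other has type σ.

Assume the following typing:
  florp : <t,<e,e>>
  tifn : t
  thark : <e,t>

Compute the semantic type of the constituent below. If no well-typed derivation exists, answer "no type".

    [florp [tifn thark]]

no type

[tifn thark]: t with <e,t> — neither is a function whose domain matches the other; composition fails here.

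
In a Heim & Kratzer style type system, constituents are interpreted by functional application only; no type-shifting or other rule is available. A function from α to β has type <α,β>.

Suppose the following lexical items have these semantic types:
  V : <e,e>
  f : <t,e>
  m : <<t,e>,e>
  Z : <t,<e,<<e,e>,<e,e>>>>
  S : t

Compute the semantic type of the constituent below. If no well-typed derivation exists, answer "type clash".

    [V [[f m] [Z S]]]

[f m]: functor m : <<t,e>,e>, argument f : <t,e>; result e.
[Z S]: functor Z : <t,<e,<<e,e>,<e,e>>>>, argument S : t; result <e,<<e,e>,<e,e>>>.
[[f m] [Z S]]: functor [Z S] : <e,<<e,e>,<e,e>>>, argument [f m] : e; result <<e,e>,<e,e>>.
[V [[f m] [Z S]]]: functor [[f m] [Z S]] : <<e,e>,<e,e>>, argument V : <e,e>; result <e,e>.

<e,e>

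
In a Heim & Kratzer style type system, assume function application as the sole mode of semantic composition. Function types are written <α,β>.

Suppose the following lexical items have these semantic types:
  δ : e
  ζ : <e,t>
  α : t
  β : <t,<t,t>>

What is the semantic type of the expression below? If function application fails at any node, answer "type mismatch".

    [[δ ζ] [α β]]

t

[δ ζ]: functor ζ : <e,t>, argument δ : e; result t.
[α β]: functor β : <t,<t,t>>, argument α : t; result <t,t>.
[[δ ζ] [α β]]: functor [α β] : <t,t>, argument [δ ζ] : t; result t.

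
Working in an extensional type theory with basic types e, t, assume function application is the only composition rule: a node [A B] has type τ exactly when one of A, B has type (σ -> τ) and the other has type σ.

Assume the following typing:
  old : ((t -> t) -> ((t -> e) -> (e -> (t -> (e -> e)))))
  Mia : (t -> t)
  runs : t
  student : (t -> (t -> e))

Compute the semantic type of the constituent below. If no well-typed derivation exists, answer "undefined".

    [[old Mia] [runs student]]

[old Mia] — old of type ((t -> t) -> ((t -> e) -> (e -> (t -> (e -> e))))) combines with Mia of type (t -> t): type ((t -> e) -> (e -> (t -> (e -> e)))).
[runs student] — student of type (t -> (t -> e)) combines with runs of type t: type (t -> e).
[[old Mia] [runs student]] — [old Mia] of type ((t -> e) -> (e -> (t -> (e -> e)))) combines with [runs student] of type (t -> e): type (e -> (t -> (e -> e))).

(e -> (t -> (e -> e)))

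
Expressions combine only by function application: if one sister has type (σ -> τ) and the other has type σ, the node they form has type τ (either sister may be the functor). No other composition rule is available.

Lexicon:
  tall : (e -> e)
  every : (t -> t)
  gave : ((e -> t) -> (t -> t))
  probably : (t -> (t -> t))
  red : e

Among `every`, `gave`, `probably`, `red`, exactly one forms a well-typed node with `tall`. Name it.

every : (t -> t) — tall needs e; every needs t; neither fits.
gave : ((e -> t) -> (t -> t)) — tall needs e; gave needs (e -> t); neither fits.
probably : (t -> (t -> t)) — tall needs e; probably needs t; neither fits.
red — combines: tall : (e -> e) takes red : e as argument, giving e.

red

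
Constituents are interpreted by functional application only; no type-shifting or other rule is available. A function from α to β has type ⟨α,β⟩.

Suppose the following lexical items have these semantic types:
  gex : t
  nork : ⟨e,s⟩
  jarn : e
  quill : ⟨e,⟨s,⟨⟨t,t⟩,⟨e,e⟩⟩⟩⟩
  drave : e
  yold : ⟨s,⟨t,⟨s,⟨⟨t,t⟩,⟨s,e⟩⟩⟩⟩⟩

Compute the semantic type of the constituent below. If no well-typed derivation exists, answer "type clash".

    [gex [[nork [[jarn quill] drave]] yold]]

type clash

At [jarn quill], quill : ⟨e,⟨s,⟨⟨t,t⟩,⟨e,e⟩⟩⟩⟩ takes jarn : e, giving ⟨s,⟨⟨t,t⟩,⟨e,e⟩⟩⟩.
At [[jarn quill] drave]: neither ⟨s,⟨⟨t,t⟩,⟨e,e⟩⟩⟩ nor e can take the other as argument; the node is ill-typed.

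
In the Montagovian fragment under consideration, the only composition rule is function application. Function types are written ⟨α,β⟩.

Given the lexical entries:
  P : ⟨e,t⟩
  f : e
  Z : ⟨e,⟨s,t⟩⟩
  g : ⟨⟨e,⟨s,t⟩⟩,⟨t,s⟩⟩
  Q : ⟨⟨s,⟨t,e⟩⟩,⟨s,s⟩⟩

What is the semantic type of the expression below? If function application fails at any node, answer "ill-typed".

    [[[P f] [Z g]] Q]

ill-typed

At [P f], P : ⟨e,t⟩ takes f : e, giving t.
At [Z g], g : ⟨⟨e,⟨s,t⟩⟩,⟨t,s⟩⟩ takes Z : ⟨e,⟨s,t⟩⟩, giving ⟨t,s⟩.
At [[P f] [Z g]], [Z g] : ⟨t,s⟩ takes [P f] : t, giving s.
[[[P f] [Z g]] Q]: s with ⟨⟨s,⟨t,e⟩⟩,⟨s,s⟩⟩ — neither is a function whose domain matches the other; composition fails here.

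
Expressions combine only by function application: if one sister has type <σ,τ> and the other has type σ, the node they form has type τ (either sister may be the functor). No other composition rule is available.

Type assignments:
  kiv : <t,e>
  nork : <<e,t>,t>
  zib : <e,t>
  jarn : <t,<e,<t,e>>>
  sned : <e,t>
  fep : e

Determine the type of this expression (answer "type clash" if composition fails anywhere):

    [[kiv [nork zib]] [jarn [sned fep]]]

[nork zib]: <<e,t>,t> applied to <e,t> yields t.
[kiv [nork zib]]: <t,e> applied to t yields e.
[sned fep]: <e,t> applied to e yields t.
[jarn [sned fep]]: <t,<e,<t,e>>> applied to t yields <e,<t,e>>.
[[kiv [nork zib]] [jarn [sned fep]]]: <e,<t,e>> applied to e yields <t,e>.

<t,e>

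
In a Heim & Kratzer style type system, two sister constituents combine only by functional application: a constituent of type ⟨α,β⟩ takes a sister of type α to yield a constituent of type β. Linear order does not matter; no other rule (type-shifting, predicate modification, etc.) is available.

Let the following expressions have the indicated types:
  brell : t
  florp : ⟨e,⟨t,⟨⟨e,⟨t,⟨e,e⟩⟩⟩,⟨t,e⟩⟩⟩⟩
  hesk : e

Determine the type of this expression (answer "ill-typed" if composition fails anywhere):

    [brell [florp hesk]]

⟨⟨e,⟨t,⟨e,e⟩⟩⟩,⟨t,e⟩⟩

[florp hesk]: ⟨e,⟨t,⟨⟨e,⟨t,⟨e,e⟩⟩⟩,⟨t,e⟩⟩⟩⟩ applied to e yields ⟨t,⟨⟨e,⟨t,⟨e,e⟩⟩⟩,⟨t,e⟩⟩⟩.
[brell [florp hesk]]: ⟨t,⟨⟨e,⟨t,⟨e,e⟩⟩⟩,⟨t,e⟩⟩⟩ applied to t yields ⟨⟨e,⟨t,⟨e,e⟩⟩⟩,⟨t,e⟩⟩.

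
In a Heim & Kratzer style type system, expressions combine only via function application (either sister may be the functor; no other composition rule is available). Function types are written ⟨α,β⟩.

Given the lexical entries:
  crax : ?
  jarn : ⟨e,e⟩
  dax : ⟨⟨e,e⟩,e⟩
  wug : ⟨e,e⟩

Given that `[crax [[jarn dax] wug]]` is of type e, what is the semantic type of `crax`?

⟨e,e⟩

[crax [[jarn dax] wug]] must have type e. The sister [[jarn dax] wug] has type e; that is not a function onto e, so crax must be the functor, of type ⟨e,e⟩.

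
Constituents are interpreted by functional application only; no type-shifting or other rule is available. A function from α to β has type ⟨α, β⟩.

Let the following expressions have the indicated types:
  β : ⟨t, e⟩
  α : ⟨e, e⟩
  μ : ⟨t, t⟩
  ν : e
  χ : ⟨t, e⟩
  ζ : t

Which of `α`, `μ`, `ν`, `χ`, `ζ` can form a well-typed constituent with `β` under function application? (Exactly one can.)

ζ

α : ⟨e, e⟩ — β needs t; α needs e; neither fits.
μ : ⟨t, t⟩ — β needs t; μ needs t; neither fits.
ν : e — β needs t; ν needs nothing (atomic); neither fits.
χ : ⟨t, e⟩ — β needs t; χ needs t; neither fits.
ζ — combines: β : ⟨t, e⟩ takes ζ : t as argument, giving e.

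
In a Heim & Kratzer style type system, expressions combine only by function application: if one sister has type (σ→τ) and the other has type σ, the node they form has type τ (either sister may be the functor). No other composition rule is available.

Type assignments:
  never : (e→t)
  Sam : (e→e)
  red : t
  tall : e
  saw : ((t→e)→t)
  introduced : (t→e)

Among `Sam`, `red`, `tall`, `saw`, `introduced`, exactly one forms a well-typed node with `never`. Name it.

Sam : (e→e) — neither side's domain matches the other.
red : t — neither side's domain matches the other.
tall — combines: never : (e→t) takes tall : e as argument, giving t.
saw : ((t→e)→t) — neither side's domain matches the other.
introduced : (t→e) — neither side's domain matches the other.

tall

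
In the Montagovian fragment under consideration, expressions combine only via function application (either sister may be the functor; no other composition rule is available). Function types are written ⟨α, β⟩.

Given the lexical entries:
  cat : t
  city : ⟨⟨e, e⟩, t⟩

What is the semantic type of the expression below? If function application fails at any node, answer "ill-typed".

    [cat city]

[cat city]: t and ⟨⟨e, e⟩, t⟩ cannot combine by function application — type clash.

ill-typed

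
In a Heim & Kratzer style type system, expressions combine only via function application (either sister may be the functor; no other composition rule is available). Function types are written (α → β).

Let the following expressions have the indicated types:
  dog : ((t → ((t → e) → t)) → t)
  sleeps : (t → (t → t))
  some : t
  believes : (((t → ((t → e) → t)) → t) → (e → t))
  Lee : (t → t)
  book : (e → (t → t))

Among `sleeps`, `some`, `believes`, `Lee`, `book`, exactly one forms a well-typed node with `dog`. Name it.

sleeps : (t → (t → t)) — no; dog wants (t → ((t → e) → t)), and sleeps wants t.
some : t — no; dog wants (t → ((t → e) → t)), and some wants nothing (atomic).
believes — combines: believes : (((t → ((t → e) → t)) → t) → (e → t)) takes dog : ((t → ((t → e) → t)) → t) as argument, giving (e → t).
Lee : (t → t) — no; dog wants (t → ((t → e) → t)), and Lee wants t.
book : (e → (t → t)) — no; dog wants (t → ((t → e) → t)), and book wants e.

believes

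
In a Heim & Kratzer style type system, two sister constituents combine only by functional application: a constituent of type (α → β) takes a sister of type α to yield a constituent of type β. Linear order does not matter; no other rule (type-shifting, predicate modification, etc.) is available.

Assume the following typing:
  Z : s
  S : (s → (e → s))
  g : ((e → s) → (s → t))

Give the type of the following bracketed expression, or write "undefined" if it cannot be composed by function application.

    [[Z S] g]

(s → t)

[Z S]: functor S : (s → (e → s)), argument Z : s; result (e → s).
[[Z S] g]: functor g : ((e → s) → (s → t)), argument [Z S] : (e → s); result (s → t).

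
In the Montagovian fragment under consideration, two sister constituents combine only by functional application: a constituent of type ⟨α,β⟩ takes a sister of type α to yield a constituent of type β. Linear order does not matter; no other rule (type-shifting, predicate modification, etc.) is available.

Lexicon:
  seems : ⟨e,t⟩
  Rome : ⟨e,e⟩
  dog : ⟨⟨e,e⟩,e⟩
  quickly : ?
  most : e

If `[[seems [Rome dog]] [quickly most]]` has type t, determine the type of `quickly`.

At [[seems [Rome dog]] [quickly most]] (required: t): [seems [Rome dog]] is t, which is not a function with range t; hence [quickly most] is the functor — type ⟨t,t⟩.
At [quickly most] (required: ⟨t,t⟩): most is e, which is not a function with range ⟨t,t⟩; hence quickly is the functor — type ⟨e,⟨t,t⟩⟩.

⟨e,⟨t,t⟩⟩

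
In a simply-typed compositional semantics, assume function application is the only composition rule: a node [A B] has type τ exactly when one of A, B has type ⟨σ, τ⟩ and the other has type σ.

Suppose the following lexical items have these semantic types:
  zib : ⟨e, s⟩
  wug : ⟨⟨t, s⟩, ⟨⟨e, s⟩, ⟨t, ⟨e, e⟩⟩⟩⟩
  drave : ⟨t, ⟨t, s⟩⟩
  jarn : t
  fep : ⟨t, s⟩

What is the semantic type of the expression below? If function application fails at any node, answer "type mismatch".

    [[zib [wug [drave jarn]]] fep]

type mismatch

[drave jarn]: functor drave : ⟨t, ⟨t, s⟩⟩, argument jarn : t; result ⟨t, s⟩.
[wug [drave jarn]]: functor wug : ⟨⟨t, s⟩, ⟨⟨e, s⟩, ⟨t, ⟨e, e⟩⟩⟩⟩, argument [drave jarn] : ⟨t, s⟩; result ⟨⟨e, s⟩, ⟨t, ⟨e, e⟩⟩⟩.
[zib [wug [drave jarn]]]: functor [wug [drave jarn]] : ⟨⟨e, s⟩, ⟨t, ⟨e, e⟩⟩⟩, argument zib : ⟨e, s⟩; result ⟨t, ⟨e, e⟩⟩.
At [[zib [wug [drave jarn]]] fep]: neither ⟨t, ⟨e, e⟩⟩ nor ⟨t, s⟩ can take the other as argument; the node is ill-typed.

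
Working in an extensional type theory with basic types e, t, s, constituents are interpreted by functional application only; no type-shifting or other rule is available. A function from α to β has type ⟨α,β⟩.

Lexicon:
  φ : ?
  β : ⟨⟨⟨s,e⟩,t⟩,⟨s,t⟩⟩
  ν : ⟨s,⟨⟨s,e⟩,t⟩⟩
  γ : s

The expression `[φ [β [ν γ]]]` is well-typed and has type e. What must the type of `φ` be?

[φ [β [ν γ]]] is required to be e. [β [ν γ]] : ⟨s,t⟩ cannot yield e as functor, so φ : ⟨⟨s,t⟩,e⟩.

⟨⟨s,t⟩,e⟩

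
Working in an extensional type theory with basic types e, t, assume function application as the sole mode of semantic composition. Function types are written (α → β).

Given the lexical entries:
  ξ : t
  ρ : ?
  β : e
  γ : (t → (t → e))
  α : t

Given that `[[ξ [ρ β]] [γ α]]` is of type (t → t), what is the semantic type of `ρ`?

[[ξ [ρ β]] [γ α]] is required to be (t → t). [γ α] : (t → e) cannot yield (t → t) as functor, so [ξ [ρ β]] : ((t → e) → (t → t)).
[ξ [ρ β]] is required to be ((t → e) → (t → t)). ξ : t cannot yield ((t → e) → (t → t)) as functor, so [ρ β] : (t → ((t → e) → (t → t))).
[ρ β] is required to be (t → ((t → e) → (t → t))). β : e cannot yield (t → ((t → e) → (t → t))) as functor, so ρ : (e → (t → ((t → e) → (t → t)))).

(e → (t → ((t → e) → (t → t))))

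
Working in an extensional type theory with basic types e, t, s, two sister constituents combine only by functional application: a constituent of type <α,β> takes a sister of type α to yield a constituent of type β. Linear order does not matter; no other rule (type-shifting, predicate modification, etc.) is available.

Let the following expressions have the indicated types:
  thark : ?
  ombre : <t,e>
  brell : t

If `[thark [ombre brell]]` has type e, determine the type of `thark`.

[thark [ombre brell]] must have type e. The sister [ombre brell] has type e; that is not a function onto e, so thark must be the functor, of type <e,e>.

<e,e>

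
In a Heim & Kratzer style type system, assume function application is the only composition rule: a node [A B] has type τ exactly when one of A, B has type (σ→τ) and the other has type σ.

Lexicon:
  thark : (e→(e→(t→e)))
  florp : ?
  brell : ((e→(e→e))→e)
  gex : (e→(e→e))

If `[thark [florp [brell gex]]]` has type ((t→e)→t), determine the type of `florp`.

(e→((e→(e→(t→e)))→((t→e)→t)))

[thark [florp [brell gex]]] is required to be ((t→e)→t). thark : (e→(e→(t→e))) cannot yield ((t→e)→t) as functor, so [florp [brell gex]] : ((e→(e→(t→e)))→((t→e)→t)).
[florp [brell gex]] is required to be ((e→(e→(t→e)))→((t→e)→t)). [brell gex] : e cannot yield ((e→(e→(t→e)))→((t→e)→t)) as functor, so florp : (e→((e→(e→(t→e)))→((t→e)→t))).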